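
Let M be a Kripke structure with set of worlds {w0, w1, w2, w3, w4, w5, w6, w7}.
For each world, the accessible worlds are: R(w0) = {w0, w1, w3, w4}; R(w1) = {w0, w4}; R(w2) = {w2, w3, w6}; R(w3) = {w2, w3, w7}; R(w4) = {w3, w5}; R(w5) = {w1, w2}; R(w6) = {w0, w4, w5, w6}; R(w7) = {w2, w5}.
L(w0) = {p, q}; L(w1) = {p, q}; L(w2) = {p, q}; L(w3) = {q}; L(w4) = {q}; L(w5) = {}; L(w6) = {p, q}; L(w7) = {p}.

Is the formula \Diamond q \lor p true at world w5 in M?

Yes

At w5: \Diamond q is true, p is false, so \Diamond q \lor p is true.
  At w5: \Diamond q requires q at some successor in {w1, w2}.
    q holds at w1, so \Diamond q is true at w5.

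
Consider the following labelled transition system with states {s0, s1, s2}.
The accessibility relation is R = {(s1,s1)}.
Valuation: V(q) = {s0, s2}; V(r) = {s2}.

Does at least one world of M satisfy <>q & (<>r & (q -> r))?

No

Let φ = <>q & (<>r & (q -> r)). Evaluate φ at each world:
  s0 (successors ∅): φ is false.
  s1 (successors {s1}): φ is false.
  s2 (successors ∅): φ is false.
For instance, at s1:
  At s1: <>q is false, <>r & (q -> r) is false, so <>q & (<>r & (q -> r)) is false.
    At s1: <>q requires q at some successor in {s1}.
      At s1: q is false.
    So <>q is false at s1.
    At s1: <>r is false, q -> r is true, so <>r & (q -> r) is false.
      At s1: <>r requires r at some successor in {s1}.
        At s1: r is false.
      So <>r is false at s1.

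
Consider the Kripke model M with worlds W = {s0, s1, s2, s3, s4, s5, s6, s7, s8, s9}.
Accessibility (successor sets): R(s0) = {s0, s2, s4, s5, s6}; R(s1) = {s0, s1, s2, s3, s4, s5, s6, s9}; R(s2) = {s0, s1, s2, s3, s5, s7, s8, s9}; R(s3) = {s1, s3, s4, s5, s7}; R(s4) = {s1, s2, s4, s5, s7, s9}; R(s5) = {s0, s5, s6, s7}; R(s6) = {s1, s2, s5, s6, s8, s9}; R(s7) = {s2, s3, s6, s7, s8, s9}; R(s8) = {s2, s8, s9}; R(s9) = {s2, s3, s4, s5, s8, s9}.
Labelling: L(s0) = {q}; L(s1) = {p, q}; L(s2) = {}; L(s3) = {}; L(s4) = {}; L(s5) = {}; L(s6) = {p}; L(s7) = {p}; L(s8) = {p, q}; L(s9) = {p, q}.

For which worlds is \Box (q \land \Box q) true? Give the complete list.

none

Let φ = \Box (q \land \Box q). Evaluate φ at each world:
  s0 (successors {s0, s2, s4, s5, s6}): φ is false.
  s1 (successors {s0, s1, s2, s3, s4, s5, s6, s9}): φ is false.
  s2 (successors {s0, s1, s2, s3, s5, s7, s8, s9}): φ is false.
  s3 (successors {s1, s3, s4, s5, s7}): φ is false.
  s4 (successors {s1, s2, s4, s5, s7, s9}): φ is false.
  s5 (successors {s0, s5, s6, s7}): φ is false.
  s6 (successors {s1, s2, s5, s6, s8, s9}): φ is false.
  s7 (successors {s2, s3, s6, s7, s8, s9}): φ is false.
  s8 (successors {s2, s8, s9}): φ is false.
  s9 (successors {s2, s3, s4, s5, s8, s9}): φ is false.
For instance, at s2:
  At s2: \Box (q \land \Box q) requires q \land \Box q at every successor {s0, s1, s2, s3, s5, s7, s8, s9}.
    q \land \Box q fails at s0, so \Box (q \land \Box q) is false at s2.
      At s0: q is true, \Box q is false, so q \land \Box q is false.
Satisfying worlds: none.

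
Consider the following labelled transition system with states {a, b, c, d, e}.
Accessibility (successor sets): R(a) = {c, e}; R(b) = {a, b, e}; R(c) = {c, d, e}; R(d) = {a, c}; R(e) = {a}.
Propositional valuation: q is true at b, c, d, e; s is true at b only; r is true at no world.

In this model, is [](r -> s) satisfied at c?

Yes

At c: [](r -> s) requires r -> s at every successor {c, d, e}.
  At c: r -> s is true.
  At d: r -> s is true.
  At e: r -> s is true.
So [](r -> s) is true at c.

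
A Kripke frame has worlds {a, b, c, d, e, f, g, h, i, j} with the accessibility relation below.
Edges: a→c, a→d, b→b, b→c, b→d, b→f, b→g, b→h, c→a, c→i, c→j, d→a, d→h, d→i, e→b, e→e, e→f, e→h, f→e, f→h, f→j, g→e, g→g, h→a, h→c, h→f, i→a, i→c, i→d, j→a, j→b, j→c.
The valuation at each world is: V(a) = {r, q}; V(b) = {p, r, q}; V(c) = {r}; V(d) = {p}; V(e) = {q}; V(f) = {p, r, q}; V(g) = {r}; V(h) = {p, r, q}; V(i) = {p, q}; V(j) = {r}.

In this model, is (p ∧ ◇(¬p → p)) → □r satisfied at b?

No

Recall that □ψ holds at a world iff ψ holds at every accessible world, and ◇ψ holds iff ψ holds at some accessible world.
At b: p ∧ ◇(¬p → p) is true, □r is false, so (p ∧ ◇(¬p → p)) → □r is false.
  At b: p is true, ◇(¬p → p) is true, so p ∧ ◇(¬p → p) is true.
    At b: ◇(¬p → p) requires ¬p → p at some successor in {b, c, d, f, g, h}.
      ¬p → p holds at b, so ◇(¬p → p) is true at b.
  At b: □r requires r at every successor {b, c, d, f, g, h}.
    r fails at d, so □r is false at b.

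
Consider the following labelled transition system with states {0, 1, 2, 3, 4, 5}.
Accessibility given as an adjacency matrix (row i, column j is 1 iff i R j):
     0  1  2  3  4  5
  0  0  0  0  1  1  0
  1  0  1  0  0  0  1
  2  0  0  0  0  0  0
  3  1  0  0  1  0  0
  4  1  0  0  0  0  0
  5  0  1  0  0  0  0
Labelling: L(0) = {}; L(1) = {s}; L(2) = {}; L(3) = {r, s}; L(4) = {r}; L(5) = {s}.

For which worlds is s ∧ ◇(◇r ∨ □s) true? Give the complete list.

1, 3, 5

Let φ = s ∧ ◇(◇r ∨ □s). Evaluate φ at each world:
  0 (successors {3, 4}): φ is false.
  1 (successors {1, 5}): φ is true.
  2 (successors ∅): φ is false.
  3 (successors {0, 3}): φ is true.
  4 (successors {0}): φ is false.
  5 (successors {1}): φ is true.
For instance, at 0:
  At 0: s is false, ◇(◇r ∨ □s) is true, so s ∧ ◇(◇r ∨ □s) is false.
    At 0: ◇(◇r ∨ □s) requires ◇r ∨ □s at some successor in {3, 4}.
      ◇r ∨ □s holds at 3, so ◇(◇r ∨ □s) is true at 0.
Satisfying worlds: {1, 3, 5}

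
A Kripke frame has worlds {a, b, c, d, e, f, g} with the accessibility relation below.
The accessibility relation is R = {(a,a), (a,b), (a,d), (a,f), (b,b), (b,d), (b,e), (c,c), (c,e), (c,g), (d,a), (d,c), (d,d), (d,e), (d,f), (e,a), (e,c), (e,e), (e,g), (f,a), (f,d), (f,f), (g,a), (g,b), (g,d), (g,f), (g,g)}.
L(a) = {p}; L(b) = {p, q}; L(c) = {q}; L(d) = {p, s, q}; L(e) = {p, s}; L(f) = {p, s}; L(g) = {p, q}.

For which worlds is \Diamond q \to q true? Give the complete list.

Recall that \Diamond ψ holds at a world iff ψ holds at some accessible world.
Let φ = \Diamond q \to q. Evaluate φ at each world:
  a (successors {a, b, d, f}): φ is false.
  b (successors {b, d, e}): φ is true.
  c (successors {c, e, g}): φ is true.
  d (successors {a, c, d, e, f}): φ is true.
  e (successors {a, c, e, g}): φ is false.
  f (successors {a, d, f}): φ is false.
  g (successors {a, b, d, f, g}): φ is true.
For instance, at b:
  At b: \Diamond q is true, q is true, so \Diamond q \to q is true.
    At b: \Diamond q requires q at some successor in {b, d, e}.
      q holds at b, so \Diamond q is true at b.
Satisfying worlds: {b, c, d, g}

b, c, d, g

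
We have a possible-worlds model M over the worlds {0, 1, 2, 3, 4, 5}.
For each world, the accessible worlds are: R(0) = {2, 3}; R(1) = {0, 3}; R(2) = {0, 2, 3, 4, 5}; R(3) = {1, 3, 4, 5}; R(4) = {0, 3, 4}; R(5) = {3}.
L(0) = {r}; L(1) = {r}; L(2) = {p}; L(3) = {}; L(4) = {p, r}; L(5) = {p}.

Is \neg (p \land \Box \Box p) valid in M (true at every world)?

Let φ = \neg (p \land \Box \Box p). Evaluate φ at each world:
  0 (successors {2, 3}): φ is true.
  1 (successors {0, 3}): φ is true.
  2 (successors {0, 2, 3, 4, 5}): φ is true.
  3 (successors {1, 3, 4, 5}): φ is true.
  4 (successors {0, 3, 4}): φ is true.
  5 (successors {3}): φ is true.
For instance, at 4:
  At 4: p \land \Box \Box p is false, so \neg (p \land \Box \Box p) is true.
    At 4: p is true, \Box \Box p is false, so p \land \Box \Box p is false.
      At 4: \Box \Box p requires \Box p at every successor {0, 3, 4}.
        \Box p fails at 0, so \Box \Box p is false at 4.

Yes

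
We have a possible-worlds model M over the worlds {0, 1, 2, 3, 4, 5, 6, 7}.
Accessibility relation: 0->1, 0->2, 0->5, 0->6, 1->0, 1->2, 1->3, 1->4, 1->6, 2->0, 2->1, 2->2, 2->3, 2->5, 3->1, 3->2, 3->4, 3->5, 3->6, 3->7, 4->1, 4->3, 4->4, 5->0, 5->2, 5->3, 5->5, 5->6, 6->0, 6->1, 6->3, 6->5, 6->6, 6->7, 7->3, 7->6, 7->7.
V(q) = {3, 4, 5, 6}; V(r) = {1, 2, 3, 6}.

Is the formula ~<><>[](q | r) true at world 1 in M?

At 1: <><>[](q | r) is true, so ~<><>[](q | r) is false.
  At 1: <><>[](q | r) requires <>[](q | r) at some successor in {0, 2, 3, 4, 6}.
    <>[](q | r) holds at 2, so <><>[](q | r) is true at 1.
      At 2: <>[](q | r) requires [](q | r) at some successor in {0, 1, 2, 3, 5}.
        [](q | r) holds at 0, so <>[](q | r) is true at 2.

No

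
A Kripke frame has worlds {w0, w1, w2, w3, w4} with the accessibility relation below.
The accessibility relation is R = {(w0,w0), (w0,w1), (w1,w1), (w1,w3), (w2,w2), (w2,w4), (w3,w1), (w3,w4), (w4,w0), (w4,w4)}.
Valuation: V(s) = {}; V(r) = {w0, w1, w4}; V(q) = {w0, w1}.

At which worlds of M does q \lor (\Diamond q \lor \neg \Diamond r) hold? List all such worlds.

Let φ = q \lor (\Diamond q \lor \neg \Diamond r). Evaluate φ at each world:
  w0 (successors {w0, w1}): φ is true.
  w1 (successors {w1, w3}): φ is true.
  w2 (successors {w2, w4}): φ is false.
  w3 (successors {w1, w4}): φ is true.
  w4 (successors {w0, w4}): φ is true.
For instance, at w1:
  At w1: q is true, \Diamond q \lor \neg \Diamond r is true, so q \lor (\Diamond q \lor \neg \Diamond r) is true.
    At w1: \Diamond q is true, \neg \Diamond r is false, so \Diamond q \lor \neg \Diamond r is true.
      At w1: \Diamond q requires q at some successor in {w1, w3}.
        q holds at w1, so \Diamond q is true at w1.
      At w1: \Diamond r is true, so \neg \Diamond r is false.
Satisfying worlds: {w0, w1, w3, w4}

w0, w1, w3, w4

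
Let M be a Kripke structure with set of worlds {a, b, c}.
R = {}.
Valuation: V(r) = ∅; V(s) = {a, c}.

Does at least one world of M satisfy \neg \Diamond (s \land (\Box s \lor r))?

Yes

Let φ = \neg \Diamond (s \land (\Box s \lor r)). Evaluate φ at each world:
  a (successors ∅): φ is true.
  b (successors ∅): φ is true.
  c (successors ∅): φ is true.
Detail at a (witness):
  At a: \Diamond (s \land (\Box s \lor r)) is false, so \neg \Diamond (s \land (\Box s \lor r)) is true.
    At a: no accessible worlds, so \Diamond (s \land (\Box s \lor r)) is false.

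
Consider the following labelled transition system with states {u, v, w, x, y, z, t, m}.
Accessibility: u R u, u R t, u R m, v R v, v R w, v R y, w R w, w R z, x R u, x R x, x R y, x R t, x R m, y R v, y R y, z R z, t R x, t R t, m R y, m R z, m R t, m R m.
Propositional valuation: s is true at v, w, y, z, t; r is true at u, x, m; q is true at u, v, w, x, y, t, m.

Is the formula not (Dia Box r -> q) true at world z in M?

No

At z: Dia Box r -> q is true, so not (Dia Box r -> q) is false.
  At z: Dia Box r is false, q is false, so Dia Box r -> q is true.
    At z: Dia Box r requires Box r at some successor in {z}.
      At z: Box r is false.
    So Dia Box r is false at z.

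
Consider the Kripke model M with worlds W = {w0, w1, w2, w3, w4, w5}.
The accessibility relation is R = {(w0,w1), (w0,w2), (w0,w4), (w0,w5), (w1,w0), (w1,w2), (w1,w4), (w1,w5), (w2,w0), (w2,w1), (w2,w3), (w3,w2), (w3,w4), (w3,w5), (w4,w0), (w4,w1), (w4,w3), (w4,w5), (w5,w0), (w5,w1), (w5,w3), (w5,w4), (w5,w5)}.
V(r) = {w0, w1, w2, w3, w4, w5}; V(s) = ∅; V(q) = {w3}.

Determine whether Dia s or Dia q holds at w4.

Yes

At w4: Dia s is false, Dia q is true, so Dia s or Dia q is true.
  At w4: Dia s requires s at some successor in {w0, w1, w3, w5}.
    At w0: s is false.
    At w1: s is false.
    At w3: s is false.
    At w5: s is false.
  So Dia s is false at w4.
  At w4: Dia q requires q at some successor in {w0, w1, w3, w5}.
    q holds at w3, so Dia q is true at w4.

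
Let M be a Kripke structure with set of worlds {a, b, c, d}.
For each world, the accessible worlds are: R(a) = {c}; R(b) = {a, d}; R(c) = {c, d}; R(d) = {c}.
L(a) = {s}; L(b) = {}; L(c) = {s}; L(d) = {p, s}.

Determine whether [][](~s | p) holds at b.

At b: [][](~s | p) requires [](~s | p) at every successor {a, d}.
  [](~s | p) fails at a, so [][](~s | p) is false at b.
    At a: [](~s | p) requires ~s | p at every successor {c}.
      ~s | p fails at c, so [](~s | p) is false at a.

No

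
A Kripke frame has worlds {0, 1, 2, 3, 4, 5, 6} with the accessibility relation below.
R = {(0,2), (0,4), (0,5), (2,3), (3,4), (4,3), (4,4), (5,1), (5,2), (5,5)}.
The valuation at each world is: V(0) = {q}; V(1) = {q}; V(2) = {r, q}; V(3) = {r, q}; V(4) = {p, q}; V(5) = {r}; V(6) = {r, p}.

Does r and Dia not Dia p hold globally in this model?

Let φ = r and Dia not Dia p. Evaluate φ at each world:
  0 (successors {2, 4, 5}): φ is false.
  1 (successors ∅): φ is false.
  2 (successors {3}): φ is false.
  3 (successors {4}): φ is false.
  4 (successors {3, 4}): φ is false.
  5 (successors {1, 2, 5}): φ is true.
  6 (successors ∅): φ is false.
Detail at 0 (counterexample):
  At 0: r is false, Dia not Dia p is true, so r and Dia not Dia p is false.
    At 0: Dia not Dia p requires not Dia p at some successor in {2, 4, 5}.
      not Dia p holds at 2, so Dia not Dia p is true at 0.

No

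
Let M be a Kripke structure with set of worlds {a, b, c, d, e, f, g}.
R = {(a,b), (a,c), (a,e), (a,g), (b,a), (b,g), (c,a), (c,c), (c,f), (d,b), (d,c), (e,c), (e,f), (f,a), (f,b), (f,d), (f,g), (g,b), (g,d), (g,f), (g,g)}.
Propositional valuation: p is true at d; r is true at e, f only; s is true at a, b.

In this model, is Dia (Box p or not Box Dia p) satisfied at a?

Yes

At a: Dia (Box p or not Box Dia p) requires Box p or not Box Dia p at some successor in {b, c, e, g}.
  Box p or not Box Dia p holds at b, so Dia (Box p or not Box Dia p) is true at a.
    At b: Box p is false, not Box Dia p is true, so Box p or not Box Dia p is true.
      At b: Box p requires p at every successor {a, g}.
        p fails at a, so Box p is false at b.
      At b: Box Dia p is false, so not Box Dia p is true.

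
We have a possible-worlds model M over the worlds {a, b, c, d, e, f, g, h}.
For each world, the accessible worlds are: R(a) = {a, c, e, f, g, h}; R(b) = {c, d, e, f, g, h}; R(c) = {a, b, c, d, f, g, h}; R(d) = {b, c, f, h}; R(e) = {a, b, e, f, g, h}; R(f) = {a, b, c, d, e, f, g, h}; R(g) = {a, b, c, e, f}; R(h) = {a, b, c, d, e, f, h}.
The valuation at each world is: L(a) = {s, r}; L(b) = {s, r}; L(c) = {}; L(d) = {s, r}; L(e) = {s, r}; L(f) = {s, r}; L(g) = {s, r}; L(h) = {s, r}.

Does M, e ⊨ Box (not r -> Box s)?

Recall that Box ψ holds at a world iff ψ holds at every accessible world, and Dia ψ holds iff ψ holds at some accessible world.
At e: Box (not r -> Box s) requires not r -> Box s at every successor {a, b, e, f, g, h}.
  At a: not r -> Box s is true.
  At b: not r -> Box s is true.
  At e: not r -> Box s is true.
  At f: not r -> Box s is true.
  At g: not r -> Box s is true.
  At h: not r -> Box s is true.
So Box (not r -> Box s) is true at e.

Yes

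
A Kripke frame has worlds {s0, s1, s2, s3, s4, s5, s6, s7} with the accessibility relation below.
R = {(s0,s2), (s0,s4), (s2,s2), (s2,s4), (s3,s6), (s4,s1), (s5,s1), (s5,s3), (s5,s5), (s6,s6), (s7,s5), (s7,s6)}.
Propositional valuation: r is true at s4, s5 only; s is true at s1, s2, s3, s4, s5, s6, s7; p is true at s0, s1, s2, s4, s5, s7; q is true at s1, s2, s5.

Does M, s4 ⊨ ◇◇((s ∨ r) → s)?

At s4: ◇◇((s ∨ r) → s) requires ◇((s ∨ r) → s) at some successor in {s1}.
  At s1: ◇((s ∨ r) → s) is false.
So ◇◇((s ∨ r) → s) is false at s4.

No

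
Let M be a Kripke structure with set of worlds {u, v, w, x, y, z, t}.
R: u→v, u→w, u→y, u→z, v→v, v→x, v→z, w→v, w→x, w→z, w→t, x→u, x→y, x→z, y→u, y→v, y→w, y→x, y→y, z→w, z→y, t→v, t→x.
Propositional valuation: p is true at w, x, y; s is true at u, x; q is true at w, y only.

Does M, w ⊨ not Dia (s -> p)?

No

Recall that Dia ψ holds at a world iff ψ holds at some accessible world.
At w: Dia (s -> p) is true, so not Dia (s -> p) is false.
  At w: Dia (s -> p) requires s -> p at some successor in {v, x, z, t}.
    s -> p holds at v, so Dia (s -> p) is true at w.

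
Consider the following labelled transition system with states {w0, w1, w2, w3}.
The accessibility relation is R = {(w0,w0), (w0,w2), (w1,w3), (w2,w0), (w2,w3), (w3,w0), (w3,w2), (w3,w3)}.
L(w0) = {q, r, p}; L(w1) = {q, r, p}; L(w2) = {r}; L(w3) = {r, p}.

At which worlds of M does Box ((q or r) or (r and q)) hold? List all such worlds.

w0, w1, w2, w3

Let φ = Box ((q or r) or (r and q)). Evaluate φ at each world:
  w0 (successors {w0, w2}): φ is true.
  w1 (successors {w3}): φ is true.
  w2 (successors {w0, w3}): φ is true.
  w3 (successors {w0, w2, w3}): φ is true.
For instance, at w0:
  At w0: Box ((q or r) or (r and q)) requires (q or r) or (r and q) at every successor {w0, w2}.
    At w0: (q or r) or (r and q) is true.
    At w2: (q or r) or (r and q) is true.
  So Box ((q or r) or (r and q)) is true at w0.
Satisfying worlds: {w0, w1, w2, w3}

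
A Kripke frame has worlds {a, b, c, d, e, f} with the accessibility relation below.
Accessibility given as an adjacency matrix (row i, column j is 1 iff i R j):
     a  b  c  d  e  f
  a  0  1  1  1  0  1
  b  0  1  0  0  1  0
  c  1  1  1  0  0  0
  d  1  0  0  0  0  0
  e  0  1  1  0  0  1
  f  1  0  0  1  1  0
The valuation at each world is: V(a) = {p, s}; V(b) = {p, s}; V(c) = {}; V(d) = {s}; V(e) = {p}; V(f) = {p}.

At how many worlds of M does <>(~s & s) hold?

Let φ = <>(~s & s). Evaluate φ at each world:
  a (successors {b, c, d, f}): φ is false.
  b (successors {b, e}): φ is false.
  c (successors {a, b, c}): φ is false.
  d (successors {a}): φ is false.
  e (successors {b, c, f}): φ is false.
  f (successors {a, d, e}): φ is false.
For instance, at f:
  At f: <>(~s & s) requires ~s & s at some successor in {a, d, e}.
    At a: ~s & s is false.
    At d: ~s & s is false.
    At e: ~s & s is false.
  So <>(~s & s) is false at f.
Satisfying worlds: none.

0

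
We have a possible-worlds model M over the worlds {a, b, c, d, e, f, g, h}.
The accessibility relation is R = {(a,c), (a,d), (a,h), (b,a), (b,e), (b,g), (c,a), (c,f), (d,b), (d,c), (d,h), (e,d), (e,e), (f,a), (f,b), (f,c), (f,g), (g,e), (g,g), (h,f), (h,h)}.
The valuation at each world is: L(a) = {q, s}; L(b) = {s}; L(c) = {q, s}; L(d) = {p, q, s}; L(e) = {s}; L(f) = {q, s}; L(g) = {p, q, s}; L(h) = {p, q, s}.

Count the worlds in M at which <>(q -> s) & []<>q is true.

8

Let φ = <>(q -> s) & []<>q. Evaluate φ at each world:
  a (successors {c, d, h}): φ is true.
  b (successors {a, e, g}): φ is true.
  c (successors {a, f}): φ is true.
  d (successors {b, c, h}): φ is true.
  e (successors {d, e}): φ is true.
  f (successors {a, b, c, g}): φ is true.
  g (successors {e, g}): φ is true.
  h (successors {f, h}): φ is true.
For instance, at c:
  At c: <>(q -> s) is true, []<>q is true, so <>(q -> s) & []<>q is true.
    At c: <>(q -> s) requires q -> s at some successor in {a, f}.
      q -> s holds at a, so <>(q -> s) is true at c.
    At c: []<>q requires <>q at every successor {a, f}.
      At a: <>q is true.
      At f: <>q is true.
    So []<>q is true at c.
Satisfying worlds: {a, b, c, d, e, f, g, h}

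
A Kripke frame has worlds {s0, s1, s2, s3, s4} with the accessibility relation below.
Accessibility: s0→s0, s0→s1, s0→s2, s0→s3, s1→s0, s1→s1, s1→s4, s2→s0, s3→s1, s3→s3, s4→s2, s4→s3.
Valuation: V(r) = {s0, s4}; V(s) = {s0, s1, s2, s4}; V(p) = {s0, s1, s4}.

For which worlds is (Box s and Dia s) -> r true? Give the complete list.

Recall that Box ψ holds at a world iff ψ holds at every accessible world, and Dia ψ holds iff ψ holds at some accessible world.
Let φ = (Box s and Dia s) -> r. Evaluate φ at each world:
  s0 (successors {s0, s1, s2, s3}): φ is true.
  s1 (successors {s0, s1, s4}): φ is false.
  s2 (successors {s0}): φ is false.
  s3 (successors {s1, s3}): φ is true.
  s4 (successors {s2, s3}): φ is true.
For instance, at s2:
  At s2: Box s and Dia s is true, r is false, so (Box s and Dia s) -> r is false.
    At s2: Box s is true, Dia s is true, so Box s and Dia s is true.
      At s2: Box s requires s at every successor {s0}.
        At s0: s is true.
      So Box s is true at s2.
      At s2: Dia s requires s at some successor in {s0}.
        s holds at s0, so Dia s is true at s2.
Satisfying worlds: {s0, s3, s4}

s0, s3, s4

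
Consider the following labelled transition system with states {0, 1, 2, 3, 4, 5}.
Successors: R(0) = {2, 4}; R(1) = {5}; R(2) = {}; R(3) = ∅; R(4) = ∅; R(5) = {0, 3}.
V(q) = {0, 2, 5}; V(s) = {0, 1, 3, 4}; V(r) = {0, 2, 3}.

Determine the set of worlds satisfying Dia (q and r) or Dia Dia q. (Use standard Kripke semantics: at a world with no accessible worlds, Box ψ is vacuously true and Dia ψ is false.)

0, 1, 5

Let φ = Dia (q and r) or Dia Dia q. Evaluate φ at each world:
  0 (successors {2, 4}): φ is true.
  1 (successors {5}): φ is true.
  2 (successors ∅): φ is false.
  3 (successors ∅): φ is false.
  4 (successors ∅): φ is false.
  5 (successors {0, 3}): φ is true.
For instance, at 0:
  At 0: Dia (q and r) is true, Dia Dia q is false, so Dia (q and r) or Dia Dia q is true.
    At 0: Dia (q and r) requires q and r at some successor in {2, 4}.
      q and r holds at 2, so Dia (q and r) is true at 0.
    At 0: Dia Dia q requires Dia q at some successor in {2, 4}.
      At 2: Dia q is false.
      At 4: Dia q is false.
    So Dia Dia q is false at 0.
Satisfying worlds: {0, 1, 5}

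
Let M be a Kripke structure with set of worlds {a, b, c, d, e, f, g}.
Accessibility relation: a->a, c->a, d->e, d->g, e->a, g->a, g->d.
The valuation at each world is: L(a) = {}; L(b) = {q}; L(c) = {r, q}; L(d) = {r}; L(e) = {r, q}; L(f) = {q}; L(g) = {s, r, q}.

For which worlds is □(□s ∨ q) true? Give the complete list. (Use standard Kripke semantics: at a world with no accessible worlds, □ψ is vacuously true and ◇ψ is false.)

Let φ = □(□s ∨ q). Evaluate φ at each world:
  a (successors {a}): φ is false.
  b (successors ∅): φ is true.
  c (successors {a}): φ is false.
  d (successors {e, g}): φ is true.
  e (successors {a}): φ is false.
  f (successors ∅): φ is true.
  g (successors {a, d}): φ is false.
For instance, at e:
  At e: □(□s ∨ q) requires □s ∨ q at every successor {a}.
    □s ∨ q fails at a, so □(□s ∨ q) is false at e.
      At a: □s is false, q is false, so □s ∨ q is false.
Satisfying worlds: {b, d, f}

b, d, f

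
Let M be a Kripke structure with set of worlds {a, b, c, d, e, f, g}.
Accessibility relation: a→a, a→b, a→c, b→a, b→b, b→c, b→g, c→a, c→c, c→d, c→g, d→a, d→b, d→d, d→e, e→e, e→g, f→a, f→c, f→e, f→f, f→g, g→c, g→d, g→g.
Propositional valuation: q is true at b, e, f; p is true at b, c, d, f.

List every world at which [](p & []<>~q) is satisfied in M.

Recall that []ψ holds at a world iff ψ holds at every accessible world, and <>ψ holds iff ψ holds at some accessible world.
Let φ = [](p & []<>~q). Evaluate φ at each world:
  a (successors {a, b, c}): φ is false.
  b (successors {a, b, c, g}): φ is false.
  c (successors {a, c, d, g}): φ is false.
  d (successors {a, b, d, e}): φ is false.
  e (successors {e, g}): φ is false.
  f (successors {a, c, e, f, g}): φ is false.
  g (successors {c, d, g}): φ is false.
For instance, at c:
  At c: [](p & []<>~q) requires p & []<>~q at every successor {a, c, d, g}.
    p & []<>~q fails at a, so [](p & []<>~q) is false at c.
      At a: p is false, []<>~q is true, so p & []<>~q is false.
Satisfying worlds: none.

none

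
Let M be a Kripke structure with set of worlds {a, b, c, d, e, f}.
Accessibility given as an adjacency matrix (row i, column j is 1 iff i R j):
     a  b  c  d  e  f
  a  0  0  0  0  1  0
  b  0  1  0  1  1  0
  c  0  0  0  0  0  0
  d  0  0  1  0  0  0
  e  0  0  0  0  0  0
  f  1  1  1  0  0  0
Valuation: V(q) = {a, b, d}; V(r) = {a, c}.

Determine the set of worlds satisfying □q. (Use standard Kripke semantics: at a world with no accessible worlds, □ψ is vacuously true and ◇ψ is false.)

Let φ = □q. Evaluate φ at each world:
  a (successors {e}): φ is false.
  b (successors {b, d, e}): φ is false.
  c (successors ∅): φ is true.
  d (successors {c}): φ is false.
  e (successors ∅): φ is true.
  f (successors {a, b, c}): φ is false.
For instance, at a:
  At a: □q requires q at every successor {e}.
    q fails at e, so □q is false at a.
Satisfying worlds: {c, e}

c, e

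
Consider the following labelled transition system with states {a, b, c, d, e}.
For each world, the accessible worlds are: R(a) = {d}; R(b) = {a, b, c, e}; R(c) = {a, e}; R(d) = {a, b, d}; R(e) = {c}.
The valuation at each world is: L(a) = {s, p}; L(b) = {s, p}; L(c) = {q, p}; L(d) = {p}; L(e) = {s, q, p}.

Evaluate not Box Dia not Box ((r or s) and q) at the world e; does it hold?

No

At e: Box Dia not Box ((r or s) and q) is true, so not Box Dia not Box ((r or s) and q) is false.
  At e: Box Dia not Box ((r or s) and q) requires Dia not Box ((r or s) and q) at every successor {c}.
      At c: Dia not Box ((r or s) and q) requires not Box ((r or s) and q) at some successor in {a, e}.
        not Box ((r or s) and q) holds at a, so Dia not Box ((r or s) and q) is true at c.
  So Box Dia not Box ((r or s) and q) is true at e.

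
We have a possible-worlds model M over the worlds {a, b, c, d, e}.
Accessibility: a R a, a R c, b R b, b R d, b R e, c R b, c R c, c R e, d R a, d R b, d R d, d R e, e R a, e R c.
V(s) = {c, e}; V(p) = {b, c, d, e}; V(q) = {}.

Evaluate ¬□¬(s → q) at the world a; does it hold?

Recall that □ψ holds at a world iff ψ holds at every accessible world, and ◇ψ holds iff ψ holds at some accessible world.
At a: □¬(s → q) is false, so ¬□¬(s → q) is true.
  At a: □¬(s → q) requires ¬(s → q) at every successor {a, c}.
    ¬(s → q) fails at a, so □¬(s → q) is false at a.

Yes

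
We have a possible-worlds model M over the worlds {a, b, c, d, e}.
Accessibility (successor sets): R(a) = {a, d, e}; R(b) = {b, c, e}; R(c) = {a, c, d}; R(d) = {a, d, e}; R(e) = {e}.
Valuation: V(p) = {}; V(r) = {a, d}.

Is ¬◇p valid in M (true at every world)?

Let φ = ¬◇p. Evaluate φ at each world:
  a (successors {a, d, e}): φ is true.
  b (successors {b, c, e}): φ is true.
  c (successors {a, c, d}): φ is true.
  d (successors {a, d, e}): φ is true.
  e (successors {e}): φ is true.
For instance, at d:
  At d: ◇p is false, so ¬◇p is true.
    At d: ◇p requires p at some successor in {a, d, e}.
      At a: p is false.
      At d: p is false.
      At e: p is false.
    So ◇p is false at d.

Yes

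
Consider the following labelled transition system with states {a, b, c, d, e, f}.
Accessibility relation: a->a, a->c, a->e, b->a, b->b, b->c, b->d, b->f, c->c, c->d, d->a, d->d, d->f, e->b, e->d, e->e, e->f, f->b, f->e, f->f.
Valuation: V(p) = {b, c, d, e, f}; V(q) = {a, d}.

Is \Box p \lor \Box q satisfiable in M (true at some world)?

Let φ = \Box p \lor \Box q. Evaluate φ at each world:
  a (successors {a, c, e}): φ is false.
  b (successors {a, b, c, d, f}): φ is false.
  c (successors {c, d}): φ is true.
  d (successors {a, d, f}): φ is false.
  e (successors {b, d, e, f}): φ is true.
  f (successors {b, e, f}): φ is true.
Detail at c (witness):
  At c: \Box p is true, \Box q is false, so \Box p \lor \Box q is true.
    At c: \Box p requires p at every successor {c, d}.
      At c: p is true.
      At d: p is true.
    So \Box p is true at c.
    At c: \Box q requires q at every successor {c, d}.
      q fails at c, so \Box q is false at c.

Yes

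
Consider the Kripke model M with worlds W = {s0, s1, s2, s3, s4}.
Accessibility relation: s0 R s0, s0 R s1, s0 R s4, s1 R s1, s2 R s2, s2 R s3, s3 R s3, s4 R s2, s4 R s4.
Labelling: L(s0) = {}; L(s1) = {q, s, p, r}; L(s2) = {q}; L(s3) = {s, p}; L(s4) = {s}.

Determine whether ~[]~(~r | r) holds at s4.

Yes

At s4: []~(~r | r) is false, so ~[]~(~r | r) is true.
  At s4: []~(~r | r) requires ~(~r | r) at every successor {s2, s4}.
    ~(~r | r) fails at s2, so []~(~r | r) is false at s4.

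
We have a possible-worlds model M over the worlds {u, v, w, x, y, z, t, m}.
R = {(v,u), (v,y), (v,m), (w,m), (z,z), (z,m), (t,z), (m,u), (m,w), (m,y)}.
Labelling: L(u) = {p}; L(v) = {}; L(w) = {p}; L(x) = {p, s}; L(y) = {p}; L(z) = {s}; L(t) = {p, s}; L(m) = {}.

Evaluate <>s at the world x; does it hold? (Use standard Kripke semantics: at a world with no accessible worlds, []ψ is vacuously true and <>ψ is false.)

No

At x: no accessible worlds, so <>s is false.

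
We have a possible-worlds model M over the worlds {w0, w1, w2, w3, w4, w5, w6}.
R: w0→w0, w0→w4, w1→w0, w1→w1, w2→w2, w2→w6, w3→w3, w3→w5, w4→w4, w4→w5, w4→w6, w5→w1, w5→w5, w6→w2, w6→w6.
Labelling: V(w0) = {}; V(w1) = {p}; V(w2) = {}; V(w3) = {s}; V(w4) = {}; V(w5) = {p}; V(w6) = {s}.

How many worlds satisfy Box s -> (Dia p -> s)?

Let φ = Box s -> (Dia p -> s). Evaluate φ at each world:
  w0 (successors {w0, w4}): φ is true.
  w1 (successors {w0, w1}): φ is true.
  w2 (successors {w2, w6}): φ is true.
  w3 (successors {w3, w5}): φ is true.
  w4 (successors {w4, w5, w6}): φ is true.
  w5 (successors {w1, w5}): φ is true.
  w6 (successors {w2, w6}): φ is true.
For instance, at w5:
  At w5: Box s is false, Dia p -> s is false, so Box s -> (Dia p -> s) is true.
    At w5: Box s requires s at every successor {w1, w5}.
      s fails at w1, so Box s is false at w5.
    At w5: Dia p is true, s is false, so Dia p -> s is false.
      At w5: Dia p requires p at some successor in {w1, w5}.
        p holds at w1, so Dia p is true at w5.
Satisfying worlds: {w0, w1, w2, w3, w4, w5, w6}

7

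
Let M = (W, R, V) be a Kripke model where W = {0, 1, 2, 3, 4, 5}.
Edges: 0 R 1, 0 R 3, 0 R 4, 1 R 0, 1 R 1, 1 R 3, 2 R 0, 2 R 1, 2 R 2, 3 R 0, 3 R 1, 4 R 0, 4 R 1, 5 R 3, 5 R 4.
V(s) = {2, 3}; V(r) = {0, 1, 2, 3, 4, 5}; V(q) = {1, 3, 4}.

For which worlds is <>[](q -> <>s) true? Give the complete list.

0, 1, 2, 5

Let φ = <>[](q -> <>s). Evaluate φ at each world:
  0 (successors {1, 3, 4}): φ is true.
  1 (successors {0, 1, 3}): φ is true.
  2 (successors {0, 1, 2}): φ is true.
  3 (successors {0, 1}): φ is false.
  4 (successors {0, 1}): φ is false.
  5 (successors {3, 4}): φ is true.
For instance, at 1:
  At 1: <>[](q -> <>s) requires [](q -> <>s) at some successor in {0, 1, 3}.
    [](q -> <>s) holds at 3, so <>[](q -> <>s) is true at 1.
      At 3: [](q -> <>s) requires q -> <>s at every successor {0, 1}.
        At 0: q -> <>s is true.
        At 1: q -> <>s is true.
      So [](q -> <>s) is true at 3.
Satisfying worlds: {0, 1, 2, 5}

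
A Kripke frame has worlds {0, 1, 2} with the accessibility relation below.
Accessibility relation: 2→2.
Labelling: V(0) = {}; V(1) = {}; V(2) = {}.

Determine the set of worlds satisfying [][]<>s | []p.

0, 1

Let φ = [][]<>s | []p. Evaluate φ at each world:
  0 (successors ∅): φ is true.
  1 (successors ∅): φ is true.
  2 (successors {2}): φ is false.
For instance, at 2:
  At 2: [][]<>s is false, []p is false, so [][]<>s | []p is false.
    At 2: [][]<>s requires []<>s at every successor {2}.
      []<>s fails at 2, so [][]<>s is false at 2.
    At 2: []p requires p at every successor {2}.
      p fails at 2, so []p is false at 2.
Satisfying worlds: {0, 1}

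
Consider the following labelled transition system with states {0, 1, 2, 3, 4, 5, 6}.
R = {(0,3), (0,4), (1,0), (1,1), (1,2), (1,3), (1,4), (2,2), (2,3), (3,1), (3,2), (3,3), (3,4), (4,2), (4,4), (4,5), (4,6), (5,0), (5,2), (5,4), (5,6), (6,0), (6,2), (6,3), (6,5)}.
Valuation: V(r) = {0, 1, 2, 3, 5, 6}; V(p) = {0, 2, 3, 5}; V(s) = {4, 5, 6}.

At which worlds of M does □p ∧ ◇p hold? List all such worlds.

2, 6

Let φ = □p ∧ ◇p. Evaluate φ at each world:
  0 (successors {3, 4}): φ is false.
  1 (successors {0, 1, 2, 3, 4}): φ is false.
  2 (successors {2, 3}): φ is true.
  3 (successors {1, 2, 3, 4}): φ is false.
  4 (successors {2, 4, 5, 6}): φ is false.
  5 (successors {0, 2, 4, 6}): φ is false.
  6 (successors {0, 2, 3, 5}): φ is true.
For instance, at 4:
  At 4: □p is false, ◇p is true, so □p ∧ ◇p is false.
    At 4: □p requires p at every successor {2, 4, 5, 6}.
      p fails at 4, so □p is false at 4.
    At 4: ◇p requires p at some successor in {2, 4, 5, 6}.
      p holds at 2, so ◇p is true at 4.
Satisfying worlds: {2, 6}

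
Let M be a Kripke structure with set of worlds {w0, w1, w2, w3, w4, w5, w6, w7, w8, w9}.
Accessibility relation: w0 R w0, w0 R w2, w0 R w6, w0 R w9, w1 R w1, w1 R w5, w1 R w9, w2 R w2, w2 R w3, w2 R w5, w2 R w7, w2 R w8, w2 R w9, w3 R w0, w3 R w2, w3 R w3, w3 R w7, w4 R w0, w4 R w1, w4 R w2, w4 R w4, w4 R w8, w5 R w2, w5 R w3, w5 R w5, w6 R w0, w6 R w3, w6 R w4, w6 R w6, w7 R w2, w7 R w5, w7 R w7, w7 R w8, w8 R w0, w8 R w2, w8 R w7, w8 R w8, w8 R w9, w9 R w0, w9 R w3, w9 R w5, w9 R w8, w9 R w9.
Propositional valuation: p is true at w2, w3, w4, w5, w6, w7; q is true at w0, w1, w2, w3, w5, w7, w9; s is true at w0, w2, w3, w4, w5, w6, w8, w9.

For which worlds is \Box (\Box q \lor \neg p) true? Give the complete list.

Let φ = \Box (\Box q \lor \neg p). Evaluate φ at each world:
  w0 (successors {w0, w2, w6, w9}): φ is false.
  w1 (successors {w1, w5, w9}): φ is true.
  w2 (successors {w2, w3, w5, w7, w8, w9}): φ is false.
  w3 (successors {w0, w2, w3, w7}): φ is false.
  w4 (successors {w0, w1, w2, w4, w8}): φ is false.
  w5 (successors {w2, w3, w5}): φ is false.
  w6 (successors {w0, w3, w4, w6}): φ is false.
  w7 (successors {w2, w5, w7, w8}): φ is false.
  w8 (successors {w0, w2, w7, w8, w9}): φ is false.
  w9 (successors {w0, w3, w5, w8, w9}): φ is true.
For instance, at w4:
  At w4: \Box (\Box q \lor \neg p) requires \Box q \lor \neg p at every successor {w0, w1, w2, w4, w8}.
    \Box q \lor \neg p fails at w2, so \Box (\Box q \lor \neg p) is false at w4.
      At w2: \Box q is false, \neg p is false, so \Box q \lor \neg p is false.
Satisfying worlds: {w1, w9}

w1, w9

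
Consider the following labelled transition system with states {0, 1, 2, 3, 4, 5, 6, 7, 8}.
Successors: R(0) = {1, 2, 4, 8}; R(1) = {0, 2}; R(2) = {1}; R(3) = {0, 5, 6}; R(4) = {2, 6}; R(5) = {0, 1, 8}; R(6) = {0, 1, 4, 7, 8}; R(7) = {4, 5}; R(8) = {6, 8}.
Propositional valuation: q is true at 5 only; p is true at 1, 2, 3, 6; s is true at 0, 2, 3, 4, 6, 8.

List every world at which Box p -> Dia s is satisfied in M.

0, 1, 3, 4, 5, 6, 7, 8

Let φ = Box p -> Dia s. Evaluate φ at each world:
  0 (successors {1, 2, 4, 8}): φ is true.
  1 (successors {0, 2}): φ is true.
  2 (successors {1}): φ is false.
  3 (successors {0, 5, 6}): φ is true.
  4 (successors {2, 6}): φ is true.
  5 (successors {0, 1, 8}): φ is true.
  6 (successors {0, 1, 4, 7, 8}): φ is true.
  7 (successors {4, 5}): φ is true.
  8 (successors {6, 8}): φ is true.
For instance, at 4:
  At 4: Box p is true, Dia s is true, so Box p -> Dia s is true.
    At 4: Box p requires p at every successor {2, 6}.
      At 2: p is true.
      At 6: p is true.
    So Box p is true at 4.
    At 4: Dia s requires s at some successor in {2, 6}.
      s holds at 2, so Dia s is true at 4.
Satisfying worlds: {0, 1, 3, 4, 5, 6, 7, 8}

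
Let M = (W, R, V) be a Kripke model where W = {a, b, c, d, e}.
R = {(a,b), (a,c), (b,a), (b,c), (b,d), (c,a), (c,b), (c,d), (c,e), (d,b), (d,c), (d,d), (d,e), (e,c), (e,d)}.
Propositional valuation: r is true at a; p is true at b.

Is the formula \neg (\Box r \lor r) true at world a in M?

No

At a: \Box r \lor r is true, so \neg (\Box r \lor r) is false.
  At a: \Box r is false, r is true, so \Box r \lor r is true.
    At a: \Box r requires r at every successor {b, c}.
      r fails at b, so \Box r is false at a.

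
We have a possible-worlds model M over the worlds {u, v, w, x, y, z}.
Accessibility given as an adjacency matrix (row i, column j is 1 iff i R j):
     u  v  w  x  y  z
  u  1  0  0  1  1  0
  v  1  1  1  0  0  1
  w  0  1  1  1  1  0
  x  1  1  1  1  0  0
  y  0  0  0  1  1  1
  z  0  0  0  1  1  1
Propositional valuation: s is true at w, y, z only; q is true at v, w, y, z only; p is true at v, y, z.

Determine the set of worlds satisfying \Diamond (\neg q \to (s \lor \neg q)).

Let φ = \Diamond (\neg q \to (s \lor \neg q)). Evaluate φ at each world:
  u (successors {u, x, y}): φ is true.
  v (successors {u, v, w, z}): φ is true.
  w (successors {v, w, x, y}): φ is true.
  x (successors {u, v, w, x}): φ is true.
  y (successors {x, y, z}): φ is true.
  z (successors {x, y, z}): φ is true.
For instance, at x:
  At x: \Diamond (\neg q \to (s \lor \neg q)) requires \neg q \to (s \lor \neg q) at some successor in {u, v, w, x}.
    \neg q \to (s \lor \neg q) holds at u, so \Diamond (\neg q \to (s \lor \neg q)) is true at x.
Satisfying worlds: {u, v, w, x, y, z}

u, v, w, x, y, z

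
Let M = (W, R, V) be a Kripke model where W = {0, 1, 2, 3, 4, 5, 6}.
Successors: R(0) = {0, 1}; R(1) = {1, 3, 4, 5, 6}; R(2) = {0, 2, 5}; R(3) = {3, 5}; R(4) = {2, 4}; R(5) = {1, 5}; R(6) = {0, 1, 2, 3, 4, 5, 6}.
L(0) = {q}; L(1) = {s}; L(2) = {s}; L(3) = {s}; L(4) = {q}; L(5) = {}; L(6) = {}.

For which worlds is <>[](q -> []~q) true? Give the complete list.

1, 2, 3, 5, 6

Let φ = <>[](q -> []~q). Evaluate φ at each world:
  0 (successors {0, 1}): φ is false.
  1 (successors {1, 3, 4, 5, 6}): φ is true.
  2 (successors {0, 2, 5}): φ is true.
  3 (successors {3, 5}): φ is true.
  4 (successors {2, 4}): φ is false.
  5 (successors {1, 5}): φ is true.
  6 (successors {0, 1, 2, 3, 4, 5, 6}): φ is true.
For instance, at 3:
  At 3: <>[](q -> []~q) requires [](q -> []~q) at some successor in {3, 5}.
    [](q -> []~q) holds at 3, so <>[](q -> []~q) is true at 3.
      At 3: [](q -> []~q) requires q -> []~q at every successor {3, 5}.
        At 3: q -> []~q is true.
        At 5: q -> []~q is true.
      So [](q -> []~q) is true at 3.
Satisfying worlds: {1, 2, 3, 5, 6}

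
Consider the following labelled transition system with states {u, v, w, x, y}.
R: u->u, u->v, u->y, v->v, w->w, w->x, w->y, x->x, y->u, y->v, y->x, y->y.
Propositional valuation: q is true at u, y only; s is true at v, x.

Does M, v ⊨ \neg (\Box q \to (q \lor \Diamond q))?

Recall that \Box ψ holds at a world iff ψ holds at every accessible world, and \Diamond ψ holds iff ψ holds at some accessible world.
At v: \Box q \to (q \lor \Diamond q) is true, so \neg (\Box q \to (q \lor \Diamond q)) is false.
  At v: \Box q is false, q \lor \Diamond q is false, so \Box q \to (q \lor \Diamond q) is true.
    At v: \Box q requires q at every successor {v}.
      q fails at v, so \Box q is false at v.
    At v: q is false, \Diamond q is false, so q \lor \Diamond q is false.
      At v: \Diamond q requires q at some successor in {v}.
        At v: q is false.
      So \Diamond q is false at v.

No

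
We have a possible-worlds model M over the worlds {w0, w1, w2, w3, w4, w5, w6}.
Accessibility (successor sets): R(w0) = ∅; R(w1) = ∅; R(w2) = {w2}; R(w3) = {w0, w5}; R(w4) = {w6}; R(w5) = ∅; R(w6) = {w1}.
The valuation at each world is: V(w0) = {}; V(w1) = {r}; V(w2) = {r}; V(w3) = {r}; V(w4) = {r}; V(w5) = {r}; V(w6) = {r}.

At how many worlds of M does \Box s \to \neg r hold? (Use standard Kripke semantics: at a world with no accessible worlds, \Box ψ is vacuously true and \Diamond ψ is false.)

Recall that \Box ψ holds at a world iff ψ holds at every accessible world, and \Diamond ψ holds iff ψ holds at some accessible world.
Let φ = \Box s \to \neg r. Evaluate φ at each world:
  w0 (successors ∅): φ is true.
  w1 (successors ∅): φ is false.
  w2 (successors {w2}): φ is true.
  w3 (successors {w0, w5}): φ is true.
  w4 (successors {w6}): φ is true.
  w5 (successors ∅): φ is false.
  w6 (successors {w1}): φ is true.
For instance, at w6:
  At w6: \Box s is false, \neg r is false, so \Box s \to \neg r is true.
    At w6: \Box s requires s at every successor {w1}.
      s fails at w1, so \Box s is false at w6.
Satisfying worlds: {w0, w2, w3, w4, w6}

5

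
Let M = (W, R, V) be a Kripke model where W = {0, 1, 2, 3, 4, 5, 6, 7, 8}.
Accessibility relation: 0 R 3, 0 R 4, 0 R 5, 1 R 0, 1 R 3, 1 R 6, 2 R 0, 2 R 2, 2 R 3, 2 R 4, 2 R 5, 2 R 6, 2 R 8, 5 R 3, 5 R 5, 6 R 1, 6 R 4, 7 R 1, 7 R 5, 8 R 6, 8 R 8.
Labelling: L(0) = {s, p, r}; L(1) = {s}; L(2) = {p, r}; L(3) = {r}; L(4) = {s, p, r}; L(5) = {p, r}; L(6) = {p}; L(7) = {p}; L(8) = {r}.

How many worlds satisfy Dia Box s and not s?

4

Recall that Box ψ holds at a world iff ψ holds at every accessible world, and Dia ψ holds iff ψ holds at some accessible world.
Let φ = Dia Box s and not s. Evaluate φ at each world:
  0 (successors {3, 4, 5}): φ is false.
  1 (successors {0, 3, 6}): φ is false.
  2 (successors {0, 2, 3, 4, 5, 6, 8}): φ is true.
  3 (successors ∅): φ is false.
  4 (successors ∅): φ is false.
  5 (successors {3, 5}): φ is true.
  6 (successors {1, 4}): φ is true.
  7 (successors {1, 5}): φ is false.
  8 (successors {6, 8}): φ is true.
For instance, at 7:
  At 7: Dia Box s is false, not s is true, so Dia Box s and not s is false.
    At 7: Dia Box s requires Box s at some successor in {1, 5}.
      At 1: Box s is false.
      At 5: Box s is false.
    So Dia Box s is false at 7.
Satisfying worlds: {2, 5, 6, 8}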